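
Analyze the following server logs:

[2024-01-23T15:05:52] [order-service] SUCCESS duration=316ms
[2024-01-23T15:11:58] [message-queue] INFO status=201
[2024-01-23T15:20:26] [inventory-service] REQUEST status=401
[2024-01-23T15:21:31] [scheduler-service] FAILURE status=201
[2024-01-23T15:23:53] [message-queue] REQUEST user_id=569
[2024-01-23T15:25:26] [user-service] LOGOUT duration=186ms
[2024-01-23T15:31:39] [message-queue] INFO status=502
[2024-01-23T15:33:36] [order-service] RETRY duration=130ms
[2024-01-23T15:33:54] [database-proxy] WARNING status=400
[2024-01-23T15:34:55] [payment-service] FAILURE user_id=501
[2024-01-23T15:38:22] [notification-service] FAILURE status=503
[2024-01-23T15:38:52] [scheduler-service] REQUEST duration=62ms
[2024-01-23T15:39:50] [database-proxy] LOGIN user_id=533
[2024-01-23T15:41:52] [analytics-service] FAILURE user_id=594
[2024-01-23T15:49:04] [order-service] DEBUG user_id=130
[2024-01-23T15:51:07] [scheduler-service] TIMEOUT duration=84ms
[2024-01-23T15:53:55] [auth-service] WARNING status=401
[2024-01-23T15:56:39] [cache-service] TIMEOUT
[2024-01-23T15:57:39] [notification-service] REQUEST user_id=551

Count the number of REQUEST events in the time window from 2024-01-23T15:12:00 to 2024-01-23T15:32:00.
2

To count events in the time window:

1. Window boundaries: 2024-01-23T15:12:00 to 2024-01-23T15:32:00
2. Filter for REQUEST events within this window
3. Count matching events: 2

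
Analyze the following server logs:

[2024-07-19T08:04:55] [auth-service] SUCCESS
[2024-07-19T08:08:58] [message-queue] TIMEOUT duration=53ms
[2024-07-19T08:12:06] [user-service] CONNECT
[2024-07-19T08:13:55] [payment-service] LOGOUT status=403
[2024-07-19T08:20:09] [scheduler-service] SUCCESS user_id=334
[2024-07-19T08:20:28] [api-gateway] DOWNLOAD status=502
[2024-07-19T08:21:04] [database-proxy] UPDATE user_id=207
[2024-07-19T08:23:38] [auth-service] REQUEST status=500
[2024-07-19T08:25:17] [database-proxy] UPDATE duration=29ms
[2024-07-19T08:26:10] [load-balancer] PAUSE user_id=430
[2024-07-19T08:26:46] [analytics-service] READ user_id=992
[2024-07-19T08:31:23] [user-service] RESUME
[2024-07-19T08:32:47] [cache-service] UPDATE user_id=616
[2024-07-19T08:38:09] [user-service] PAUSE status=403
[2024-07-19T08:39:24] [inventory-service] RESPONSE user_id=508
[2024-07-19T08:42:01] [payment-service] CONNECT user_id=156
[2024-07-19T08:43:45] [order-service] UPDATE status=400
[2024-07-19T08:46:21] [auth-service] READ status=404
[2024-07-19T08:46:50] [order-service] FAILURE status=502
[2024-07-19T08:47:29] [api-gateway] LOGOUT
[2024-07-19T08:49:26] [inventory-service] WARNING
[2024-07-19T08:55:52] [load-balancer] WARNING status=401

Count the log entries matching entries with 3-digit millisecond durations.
0

To find matching entries:

1. Pattern to match: entries with 3-digit millisecond durations
2. Scan each log entry for the pattern
3. Count matches: 0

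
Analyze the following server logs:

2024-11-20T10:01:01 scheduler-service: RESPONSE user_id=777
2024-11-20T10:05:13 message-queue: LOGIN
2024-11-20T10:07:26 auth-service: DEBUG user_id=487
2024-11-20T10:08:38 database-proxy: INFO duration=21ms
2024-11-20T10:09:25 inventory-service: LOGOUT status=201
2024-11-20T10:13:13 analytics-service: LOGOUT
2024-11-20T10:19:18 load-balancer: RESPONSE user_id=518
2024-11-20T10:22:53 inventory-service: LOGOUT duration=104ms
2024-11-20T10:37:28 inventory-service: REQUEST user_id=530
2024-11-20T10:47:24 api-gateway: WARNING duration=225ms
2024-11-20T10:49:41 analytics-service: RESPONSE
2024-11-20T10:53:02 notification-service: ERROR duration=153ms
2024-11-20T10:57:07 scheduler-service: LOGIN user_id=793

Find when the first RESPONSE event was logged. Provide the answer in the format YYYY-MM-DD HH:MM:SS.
2024-11-20 10:01:01

To find the first event:

1. Filter for all RESPONSE events
2. Sort by timestamp
3. Select the first one
4. Timestamp: 2024-11-20 10:01:01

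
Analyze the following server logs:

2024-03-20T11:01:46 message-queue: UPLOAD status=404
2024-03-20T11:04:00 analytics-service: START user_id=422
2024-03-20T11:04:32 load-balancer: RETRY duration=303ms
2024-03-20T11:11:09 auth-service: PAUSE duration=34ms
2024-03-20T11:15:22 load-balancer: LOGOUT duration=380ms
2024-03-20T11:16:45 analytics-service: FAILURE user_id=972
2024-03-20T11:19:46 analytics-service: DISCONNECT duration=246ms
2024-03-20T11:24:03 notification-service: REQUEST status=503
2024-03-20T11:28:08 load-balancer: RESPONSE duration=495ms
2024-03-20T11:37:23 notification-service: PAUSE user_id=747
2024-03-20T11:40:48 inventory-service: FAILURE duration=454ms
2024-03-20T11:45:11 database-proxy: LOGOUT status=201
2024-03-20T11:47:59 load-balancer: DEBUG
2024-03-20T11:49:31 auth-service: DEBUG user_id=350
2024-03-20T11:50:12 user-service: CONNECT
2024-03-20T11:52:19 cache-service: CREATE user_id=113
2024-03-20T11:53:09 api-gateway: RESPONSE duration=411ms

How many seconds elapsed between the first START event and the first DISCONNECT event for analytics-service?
946

To find the time between events:

1. Locate the first START event for analytics-service: 2024-03-20T11:04:00
2. Locate the first DISCONNECT event for analytics-service: 2024-03-20T11:19:46
3. Calculate the difference: 2024-03-20T11:19:46 - 2024-03-20T11:04:00 = 946 seconds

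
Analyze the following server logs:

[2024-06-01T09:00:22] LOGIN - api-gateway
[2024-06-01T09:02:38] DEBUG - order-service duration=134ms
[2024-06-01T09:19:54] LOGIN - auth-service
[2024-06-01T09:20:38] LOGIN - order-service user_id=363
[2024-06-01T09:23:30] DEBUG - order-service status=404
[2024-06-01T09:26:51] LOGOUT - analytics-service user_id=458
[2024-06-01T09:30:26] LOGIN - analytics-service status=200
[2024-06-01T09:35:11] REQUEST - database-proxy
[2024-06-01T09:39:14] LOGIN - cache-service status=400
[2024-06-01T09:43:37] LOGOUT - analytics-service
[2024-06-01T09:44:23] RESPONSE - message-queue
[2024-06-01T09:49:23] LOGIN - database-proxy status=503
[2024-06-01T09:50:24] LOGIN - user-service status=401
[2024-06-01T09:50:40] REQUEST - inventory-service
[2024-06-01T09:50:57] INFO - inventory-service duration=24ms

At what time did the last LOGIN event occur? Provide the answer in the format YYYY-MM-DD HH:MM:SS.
2024-06-01 09:50:24

To find the last event:

1. Filter for all LOGIN events
2. Sort by timestamp
3. Select the last one
4. Timestamp: 2024-06-01 09:50:24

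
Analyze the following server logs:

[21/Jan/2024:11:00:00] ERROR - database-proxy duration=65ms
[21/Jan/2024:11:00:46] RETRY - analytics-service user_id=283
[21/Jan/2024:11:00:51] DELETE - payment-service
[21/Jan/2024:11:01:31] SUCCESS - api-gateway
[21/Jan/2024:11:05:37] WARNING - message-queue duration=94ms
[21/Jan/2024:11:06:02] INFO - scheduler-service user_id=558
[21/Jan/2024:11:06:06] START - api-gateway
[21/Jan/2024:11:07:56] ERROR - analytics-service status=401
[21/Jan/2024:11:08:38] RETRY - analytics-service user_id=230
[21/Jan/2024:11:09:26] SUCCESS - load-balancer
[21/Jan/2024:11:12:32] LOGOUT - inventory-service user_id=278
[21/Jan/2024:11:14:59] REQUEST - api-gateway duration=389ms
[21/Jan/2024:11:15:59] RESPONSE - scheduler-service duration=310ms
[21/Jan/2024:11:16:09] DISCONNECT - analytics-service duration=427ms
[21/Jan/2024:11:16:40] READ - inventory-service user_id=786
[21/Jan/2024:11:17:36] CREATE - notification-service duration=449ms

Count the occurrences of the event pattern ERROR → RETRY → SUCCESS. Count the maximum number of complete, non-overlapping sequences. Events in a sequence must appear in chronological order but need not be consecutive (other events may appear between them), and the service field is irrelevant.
2

To count sequences:

1. Look for pattern: ERROR → RETRY → SUCCESS
2. Greedily scan the log in chronological order, matching each sequence element in turn (ignoring service)
3. Each time the full pattern completes, increment the count and restart matching from the next event
4. Complete non-overlapping sequences found: 2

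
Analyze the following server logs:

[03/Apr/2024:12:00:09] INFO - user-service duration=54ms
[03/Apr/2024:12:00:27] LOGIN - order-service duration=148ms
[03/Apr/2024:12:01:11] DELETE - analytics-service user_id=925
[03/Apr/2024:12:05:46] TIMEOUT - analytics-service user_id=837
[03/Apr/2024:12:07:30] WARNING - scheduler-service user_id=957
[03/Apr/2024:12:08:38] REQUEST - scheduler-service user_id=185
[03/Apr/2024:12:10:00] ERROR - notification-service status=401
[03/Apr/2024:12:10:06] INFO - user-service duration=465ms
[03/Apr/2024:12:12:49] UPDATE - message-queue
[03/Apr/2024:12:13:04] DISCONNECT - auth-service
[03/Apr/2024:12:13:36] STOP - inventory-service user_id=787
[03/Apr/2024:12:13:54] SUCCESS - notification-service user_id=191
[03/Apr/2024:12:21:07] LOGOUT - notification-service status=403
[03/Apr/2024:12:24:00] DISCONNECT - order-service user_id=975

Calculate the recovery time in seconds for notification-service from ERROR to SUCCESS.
234

To calculate recovery time:

1. Find ERROR event for notification-service: 03/Apr/2024:12:10:00
2. Find next SUCCESS event for notification-service: 03/Apr/2024:12:13:54
3. Recovery time: 03/Apr/2024:12:13:54 - 03/Apr/2024:12:10:00 = 234 seconds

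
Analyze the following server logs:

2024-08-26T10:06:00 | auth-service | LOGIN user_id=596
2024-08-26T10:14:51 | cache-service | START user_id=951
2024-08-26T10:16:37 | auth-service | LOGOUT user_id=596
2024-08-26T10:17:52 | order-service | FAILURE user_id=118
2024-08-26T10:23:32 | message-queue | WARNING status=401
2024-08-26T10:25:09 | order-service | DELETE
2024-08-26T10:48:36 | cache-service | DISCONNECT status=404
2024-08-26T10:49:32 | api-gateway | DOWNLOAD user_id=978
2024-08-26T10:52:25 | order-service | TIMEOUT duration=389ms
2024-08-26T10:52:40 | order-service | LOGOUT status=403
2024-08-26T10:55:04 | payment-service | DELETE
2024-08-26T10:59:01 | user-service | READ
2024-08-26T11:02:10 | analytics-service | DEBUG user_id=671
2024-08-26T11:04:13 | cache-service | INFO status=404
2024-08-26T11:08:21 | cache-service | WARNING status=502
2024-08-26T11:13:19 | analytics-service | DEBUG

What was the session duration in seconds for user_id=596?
637

To calculate session duration:

1. Find LOGIN event for user_id=596: 2024-08-26T10:06:00
2. Find LOGOUT event for user_id=596: 2024-08-26T10:16:37
3. Session duration: 2024-08-26T10:16:37 - 2024-08-26T10:06:00 = 637 seconds (10 minutes)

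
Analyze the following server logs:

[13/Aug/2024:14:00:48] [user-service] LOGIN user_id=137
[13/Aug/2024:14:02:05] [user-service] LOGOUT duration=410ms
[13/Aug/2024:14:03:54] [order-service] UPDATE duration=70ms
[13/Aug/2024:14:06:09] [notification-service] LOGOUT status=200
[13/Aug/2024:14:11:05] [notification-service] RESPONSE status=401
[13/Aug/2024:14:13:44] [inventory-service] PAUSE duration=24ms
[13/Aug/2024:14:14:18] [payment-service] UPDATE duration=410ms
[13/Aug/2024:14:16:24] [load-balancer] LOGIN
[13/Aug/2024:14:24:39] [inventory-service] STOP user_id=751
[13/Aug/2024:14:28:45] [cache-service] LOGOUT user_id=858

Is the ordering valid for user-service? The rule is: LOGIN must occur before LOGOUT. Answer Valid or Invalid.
Valid

To validate ordering:

1. Required order: LOGIN → LOGOUT
2. Rule: LOGIN must occur before LOGOUT
3. Check actual order of events for user-service
4. Result: Valid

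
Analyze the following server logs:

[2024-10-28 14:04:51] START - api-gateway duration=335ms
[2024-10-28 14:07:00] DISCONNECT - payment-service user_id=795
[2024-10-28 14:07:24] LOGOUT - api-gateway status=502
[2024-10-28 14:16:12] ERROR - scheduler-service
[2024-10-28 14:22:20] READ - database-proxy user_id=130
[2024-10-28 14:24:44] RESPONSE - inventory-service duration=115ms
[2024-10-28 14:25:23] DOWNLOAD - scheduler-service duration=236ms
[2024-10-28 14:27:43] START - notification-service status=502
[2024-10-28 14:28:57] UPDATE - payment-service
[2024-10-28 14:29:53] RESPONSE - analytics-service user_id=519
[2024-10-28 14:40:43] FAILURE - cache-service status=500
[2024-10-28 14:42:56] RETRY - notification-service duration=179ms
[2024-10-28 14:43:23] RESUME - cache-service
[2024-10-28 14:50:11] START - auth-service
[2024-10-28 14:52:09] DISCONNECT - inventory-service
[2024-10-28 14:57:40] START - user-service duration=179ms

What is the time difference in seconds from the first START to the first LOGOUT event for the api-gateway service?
153

To find the time between events:

1. Locate the first START event for api-gateway: 2024-10-28 14:04:51
2. Locate the first LOGOUT event for api-gateway: 2024-10-28 14:07:24
3. Calculate the difference: 2024-10-28 14:07:24 - 2024-10-28 14:04:51 = 153 seconds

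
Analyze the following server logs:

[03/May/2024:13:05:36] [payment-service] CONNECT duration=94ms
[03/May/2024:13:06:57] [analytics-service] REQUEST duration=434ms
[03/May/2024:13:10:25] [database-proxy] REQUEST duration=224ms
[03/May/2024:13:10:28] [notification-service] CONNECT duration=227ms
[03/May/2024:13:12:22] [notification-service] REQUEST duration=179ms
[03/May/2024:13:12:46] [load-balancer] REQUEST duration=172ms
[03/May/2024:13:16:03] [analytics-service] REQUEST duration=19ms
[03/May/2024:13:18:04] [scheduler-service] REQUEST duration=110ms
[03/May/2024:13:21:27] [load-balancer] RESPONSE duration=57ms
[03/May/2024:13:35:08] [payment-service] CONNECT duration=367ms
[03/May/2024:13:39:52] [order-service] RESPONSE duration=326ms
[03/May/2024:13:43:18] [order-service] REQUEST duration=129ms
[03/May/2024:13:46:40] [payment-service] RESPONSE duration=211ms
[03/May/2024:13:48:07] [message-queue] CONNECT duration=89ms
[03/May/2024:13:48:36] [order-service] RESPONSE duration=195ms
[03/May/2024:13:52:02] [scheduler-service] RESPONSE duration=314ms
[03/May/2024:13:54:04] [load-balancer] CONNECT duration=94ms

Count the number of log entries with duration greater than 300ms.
4

To count timeouts:

1. Threshold: 300ms
2. Extract duration from each log entry
3. Count entries where duration > 300
4. Timeout count: 4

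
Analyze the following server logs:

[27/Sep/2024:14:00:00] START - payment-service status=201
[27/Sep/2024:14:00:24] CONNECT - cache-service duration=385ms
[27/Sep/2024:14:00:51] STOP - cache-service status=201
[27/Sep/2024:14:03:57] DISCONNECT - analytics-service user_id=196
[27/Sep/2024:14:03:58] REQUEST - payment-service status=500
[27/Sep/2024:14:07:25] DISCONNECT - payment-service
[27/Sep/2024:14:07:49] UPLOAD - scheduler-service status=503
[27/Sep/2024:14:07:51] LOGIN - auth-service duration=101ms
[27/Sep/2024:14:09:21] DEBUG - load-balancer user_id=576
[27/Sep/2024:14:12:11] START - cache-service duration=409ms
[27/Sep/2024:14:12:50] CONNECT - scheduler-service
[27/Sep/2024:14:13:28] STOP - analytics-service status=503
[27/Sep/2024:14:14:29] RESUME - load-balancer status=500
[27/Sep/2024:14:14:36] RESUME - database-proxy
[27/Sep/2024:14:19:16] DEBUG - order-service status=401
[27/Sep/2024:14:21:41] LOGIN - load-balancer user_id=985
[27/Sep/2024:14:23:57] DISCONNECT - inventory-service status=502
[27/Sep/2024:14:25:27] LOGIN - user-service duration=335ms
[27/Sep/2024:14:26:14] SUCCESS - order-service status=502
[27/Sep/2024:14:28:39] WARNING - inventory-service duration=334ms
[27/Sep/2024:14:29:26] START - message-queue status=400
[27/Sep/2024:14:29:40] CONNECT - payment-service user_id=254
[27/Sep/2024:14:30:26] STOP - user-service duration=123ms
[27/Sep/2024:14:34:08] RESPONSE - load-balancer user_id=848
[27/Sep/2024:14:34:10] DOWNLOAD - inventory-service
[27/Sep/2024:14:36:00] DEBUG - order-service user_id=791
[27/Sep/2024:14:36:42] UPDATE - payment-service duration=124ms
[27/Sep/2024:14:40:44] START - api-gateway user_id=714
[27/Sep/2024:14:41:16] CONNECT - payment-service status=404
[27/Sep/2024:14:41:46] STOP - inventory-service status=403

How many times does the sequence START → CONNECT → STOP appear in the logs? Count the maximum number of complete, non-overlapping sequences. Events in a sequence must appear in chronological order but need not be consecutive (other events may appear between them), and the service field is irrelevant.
4

To count sequences:

1. Look for pattern: START → CONNECT → STOP
2. Greedily scan the log in chronological order, matching each sequence element in turn (ignoring service)
3. Each time the full pattern completes, increment the count and restart matching from the next event
4. Complete non-overlapping sequences found: 4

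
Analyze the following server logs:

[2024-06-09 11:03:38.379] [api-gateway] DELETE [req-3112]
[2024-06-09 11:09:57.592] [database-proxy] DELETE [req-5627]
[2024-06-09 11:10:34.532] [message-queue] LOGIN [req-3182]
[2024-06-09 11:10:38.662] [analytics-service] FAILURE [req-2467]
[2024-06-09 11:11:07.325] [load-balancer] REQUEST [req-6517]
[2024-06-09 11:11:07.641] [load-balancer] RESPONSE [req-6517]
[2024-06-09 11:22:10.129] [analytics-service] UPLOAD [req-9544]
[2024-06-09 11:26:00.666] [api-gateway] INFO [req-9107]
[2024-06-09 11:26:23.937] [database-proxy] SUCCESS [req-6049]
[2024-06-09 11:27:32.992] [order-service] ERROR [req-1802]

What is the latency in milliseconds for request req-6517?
316

To calculate latency:

1. Find REQUEST with id req-6517: 2024-06-09 11:11:07.325
2. Find RESPONSE with id req-6517: 2024-06-09 11:11:07.641
3. Latency: 2024-06-09 11:11:07.641 - 2024-06-09 11:11:07.325 = 316ms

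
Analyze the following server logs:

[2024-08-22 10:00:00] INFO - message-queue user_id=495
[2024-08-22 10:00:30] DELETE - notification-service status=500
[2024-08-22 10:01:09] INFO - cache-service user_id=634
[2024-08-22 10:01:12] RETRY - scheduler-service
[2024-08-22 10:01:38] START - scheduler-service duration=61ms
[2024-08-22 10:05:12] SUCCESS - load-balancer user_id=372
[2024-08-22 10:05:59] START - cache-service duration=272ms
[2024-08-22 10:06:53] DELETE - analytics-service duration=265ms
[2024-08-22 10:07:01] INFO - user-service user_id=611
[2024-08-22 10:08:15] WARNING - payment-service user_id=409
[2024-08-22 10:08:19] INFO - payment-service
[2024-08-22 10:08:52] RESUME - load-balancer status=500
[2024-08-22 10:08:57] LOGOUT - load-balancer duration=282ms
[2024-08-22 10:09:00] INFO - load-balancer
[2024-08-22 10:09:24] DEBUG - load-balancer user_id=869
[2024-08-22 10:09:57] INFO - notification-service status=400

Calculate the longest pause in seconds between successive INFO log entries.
352

To find the longest gap:

1. Extract all INFO events in chronological order
2. Calculate time differences between consecutive events
3. Find the maximum difference
4. Longest gap: 352 seconds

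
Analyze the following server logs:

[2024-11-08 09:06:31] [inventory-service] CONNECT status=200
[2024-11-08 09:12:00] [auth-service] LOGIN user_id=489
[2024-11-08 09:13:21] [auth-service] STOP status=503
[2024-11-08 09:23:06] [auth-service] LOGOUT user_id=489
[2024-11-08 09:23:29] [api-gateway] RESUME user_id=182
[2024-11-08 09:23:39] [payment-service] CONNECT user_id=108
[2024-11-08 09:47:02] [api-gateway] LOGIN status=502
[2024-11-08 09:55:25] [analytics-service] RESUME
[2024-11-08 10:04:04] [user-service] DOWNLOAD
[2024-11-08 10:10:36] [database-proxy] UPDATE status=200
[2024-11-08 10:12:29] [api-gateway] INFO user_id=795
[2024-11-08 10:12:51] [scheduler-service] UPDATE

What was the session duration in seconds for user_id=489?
666

To calculate session duration:

1. Find LOGIN event for user_id=489: 2024-11-08 09:12:00
2. Find LOGOUT event for user_id=489: 2024-11-08 09:23:06
3. Session duration: 2024-11-08 09:23:06 - 2024-11-08 09:12:00 = 666 seconds (11 minutes)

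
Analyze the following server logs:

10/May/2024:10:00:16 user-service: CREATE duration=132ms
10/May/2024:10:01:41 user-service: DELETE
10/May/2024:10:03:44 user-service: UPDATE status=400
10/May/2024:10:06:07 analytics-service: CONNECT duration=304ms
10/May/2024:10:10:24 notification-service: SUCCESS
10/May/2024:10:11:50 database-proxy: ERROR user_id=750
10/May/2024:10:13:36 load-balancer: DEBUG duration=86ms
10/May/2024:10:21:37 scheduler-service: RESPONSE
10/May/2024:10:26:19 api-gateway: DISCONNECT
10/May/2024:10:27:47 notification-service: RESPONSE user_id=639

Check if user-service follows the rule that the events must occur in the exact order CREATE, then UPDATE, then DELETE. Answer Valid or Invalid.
Invalid

To validate ordering:

1. Required order: CREATE → UPDATE → DELETE
2. Rule: the events must occur in the exact order CREATE, then UPDATE, then DELETE
3. Check actual order of events for user-service
4. Result: Invalid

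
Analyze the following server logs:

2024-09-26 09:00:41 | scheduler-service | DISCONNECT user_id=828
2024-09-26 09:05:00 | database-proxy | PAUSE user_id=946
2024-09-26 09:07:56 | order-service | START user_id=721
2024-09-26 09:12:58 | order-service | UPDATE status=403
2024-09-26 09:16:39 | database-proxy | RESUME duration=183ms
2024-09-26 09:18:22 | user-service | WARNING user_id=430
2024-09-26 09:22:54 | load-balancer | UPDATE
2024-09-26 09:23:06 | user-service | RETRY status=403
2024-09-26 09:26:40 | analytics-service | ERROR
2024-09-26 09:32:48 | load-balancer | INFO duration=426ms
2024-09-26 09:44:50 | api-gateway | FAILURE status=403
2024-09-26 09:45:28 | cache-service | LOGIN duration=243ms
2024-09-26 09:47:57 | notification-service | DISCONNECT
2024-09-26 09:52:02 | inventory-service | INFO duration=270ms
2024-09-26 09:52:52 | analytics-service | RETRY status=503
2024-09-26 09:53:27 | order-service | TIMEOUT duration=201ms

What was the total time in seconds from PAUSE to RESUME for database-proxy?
699

To calculate state duration:

1. Find PAUSE event for database-proxy: 2024-09-26 09:05:00
2. Find RESUME event for database-proxy: 2024-09-26 09:16:39
3. Calculate duration: 2024-09-26 09:16:39 - 2024-09-26 09:05:00 = 699 seconds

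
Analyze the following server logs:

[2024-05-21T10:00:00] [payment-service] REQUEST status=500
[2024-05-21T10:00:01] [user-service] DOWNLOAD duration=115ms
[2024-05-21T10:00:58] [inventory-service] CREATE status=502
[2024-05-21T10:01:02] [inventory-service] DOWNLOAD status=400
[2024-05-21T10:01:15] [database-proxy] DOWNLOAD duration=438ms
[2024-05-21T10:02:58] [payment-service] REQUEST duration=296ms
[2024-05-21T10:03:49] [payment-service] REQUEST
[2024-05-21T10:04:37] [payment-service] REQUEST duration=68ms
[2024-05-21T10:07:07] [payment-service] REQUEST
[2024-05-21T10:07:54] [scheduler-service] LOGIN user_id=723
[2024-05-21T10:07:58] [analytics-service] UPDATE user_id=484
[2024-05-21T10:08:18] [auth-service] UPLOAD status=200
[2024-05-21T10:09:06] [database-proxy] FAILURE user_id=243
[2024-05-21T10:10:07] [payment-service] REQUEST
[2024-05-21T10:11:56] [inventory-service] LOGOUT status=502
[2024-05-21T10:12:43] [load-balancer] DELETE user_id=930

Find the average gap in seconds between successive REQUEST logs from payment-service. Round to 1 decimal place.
121.4

To calculate average interval:

1. Find all REQUEST events for payment-service in order
2. Calculate time gaps between consecutive events
3. Compute mean of gaps: 607 / 5 = 121.4 seconds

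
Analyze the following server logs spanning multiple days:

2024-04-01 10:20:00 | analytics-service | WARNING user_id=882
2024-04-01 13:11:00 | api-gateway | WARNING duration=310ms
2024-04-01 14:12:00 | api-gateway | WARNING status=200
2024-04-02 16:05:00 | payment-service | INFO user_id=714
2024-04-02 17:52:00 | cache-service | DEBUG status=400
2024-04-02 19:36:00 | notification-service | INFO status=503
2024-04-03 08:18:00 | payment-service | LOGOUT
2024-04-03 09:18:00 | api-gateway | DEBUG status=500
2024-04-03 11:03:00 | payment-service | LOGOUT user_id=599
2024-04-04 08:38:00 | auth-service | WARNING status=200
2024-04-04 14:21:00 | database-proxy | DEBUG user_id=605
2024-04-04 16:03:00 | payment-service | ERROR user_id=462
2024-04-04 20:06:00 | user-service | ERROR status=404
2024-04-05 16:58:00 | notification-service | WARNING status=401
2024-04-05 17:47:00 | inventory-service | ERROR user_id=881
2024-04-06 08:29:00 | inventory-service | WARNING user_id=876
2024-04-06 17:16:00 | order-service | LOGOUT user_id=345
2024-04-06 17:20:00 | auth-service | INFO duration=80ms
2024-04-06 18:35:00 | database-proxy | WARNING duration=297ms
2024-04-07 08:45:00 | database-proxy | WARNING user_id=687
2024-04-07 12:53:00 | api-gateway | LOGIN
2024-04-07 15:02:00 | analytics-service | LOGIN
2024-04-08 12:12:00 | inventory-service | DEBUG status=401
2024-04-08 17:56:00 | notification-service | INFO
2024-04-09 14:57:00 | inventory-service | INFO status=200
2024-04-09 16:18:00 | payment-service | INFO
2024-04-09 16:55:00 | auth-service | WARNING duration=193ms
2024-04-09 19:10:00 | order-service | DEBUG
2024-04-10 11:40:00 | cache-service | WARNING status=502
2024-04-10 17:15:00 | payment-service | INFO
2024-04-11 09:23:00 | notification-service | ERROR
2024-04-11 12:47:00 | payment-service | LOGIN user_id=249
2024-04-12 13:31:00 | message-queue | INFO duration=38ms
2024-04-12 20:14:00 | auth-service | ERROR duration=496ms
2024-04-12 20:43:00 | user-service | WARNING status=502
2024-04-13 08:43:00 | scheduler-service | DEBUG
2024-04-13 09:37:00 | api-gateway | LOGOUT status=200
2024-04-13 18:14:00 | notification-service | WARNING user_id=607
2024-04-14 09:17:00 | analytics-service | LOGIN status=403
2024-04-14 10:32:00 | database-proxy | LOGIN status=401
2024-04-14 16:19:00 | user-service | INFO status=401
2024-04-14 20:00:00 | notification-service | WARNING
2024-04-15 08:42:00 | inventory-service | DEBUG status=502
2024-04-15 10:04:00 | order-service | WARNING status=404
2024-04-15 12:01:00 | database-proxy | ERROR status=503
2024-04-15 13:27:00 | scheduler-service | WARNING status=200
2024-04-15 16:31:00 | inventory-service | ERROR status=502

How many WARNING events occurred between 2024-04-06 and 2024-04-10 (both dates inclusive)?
5

To filter by date range:

1. Date range: 2024-04-06 through 2024-04-10, both dates inclusive
2. Filter for WARNING events whose date falls in this range
3. Count matching events: 5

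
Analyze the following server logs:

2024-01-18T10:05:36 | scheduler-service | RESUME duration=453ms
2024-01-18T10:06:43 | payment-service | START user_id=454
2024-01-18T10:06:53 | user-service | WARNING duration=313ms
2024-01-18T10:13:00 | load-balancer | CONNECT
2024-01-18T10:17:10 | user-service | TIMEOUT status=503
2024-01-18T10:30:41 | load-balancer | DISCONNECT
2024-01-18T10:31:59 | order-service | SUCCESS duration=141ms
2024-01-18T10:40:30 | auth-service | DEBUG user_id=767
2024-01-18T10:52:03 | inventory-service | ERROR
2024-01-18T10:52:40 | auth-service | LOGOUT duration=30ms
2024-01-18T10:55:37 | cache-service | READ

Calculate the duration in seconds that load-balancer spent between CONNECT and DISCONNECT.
1061

To calculate state duration:

1. Find CONNECT event for load-balancer: 2024-01-18T10:13:00
2. Find DISCONNECT event for load-balancer: 2024-01-18T10:30:41
3. Calculate duration: 2024-01-18T10:30:41 - 2024-01-18T10:13:00 = 1061 seconds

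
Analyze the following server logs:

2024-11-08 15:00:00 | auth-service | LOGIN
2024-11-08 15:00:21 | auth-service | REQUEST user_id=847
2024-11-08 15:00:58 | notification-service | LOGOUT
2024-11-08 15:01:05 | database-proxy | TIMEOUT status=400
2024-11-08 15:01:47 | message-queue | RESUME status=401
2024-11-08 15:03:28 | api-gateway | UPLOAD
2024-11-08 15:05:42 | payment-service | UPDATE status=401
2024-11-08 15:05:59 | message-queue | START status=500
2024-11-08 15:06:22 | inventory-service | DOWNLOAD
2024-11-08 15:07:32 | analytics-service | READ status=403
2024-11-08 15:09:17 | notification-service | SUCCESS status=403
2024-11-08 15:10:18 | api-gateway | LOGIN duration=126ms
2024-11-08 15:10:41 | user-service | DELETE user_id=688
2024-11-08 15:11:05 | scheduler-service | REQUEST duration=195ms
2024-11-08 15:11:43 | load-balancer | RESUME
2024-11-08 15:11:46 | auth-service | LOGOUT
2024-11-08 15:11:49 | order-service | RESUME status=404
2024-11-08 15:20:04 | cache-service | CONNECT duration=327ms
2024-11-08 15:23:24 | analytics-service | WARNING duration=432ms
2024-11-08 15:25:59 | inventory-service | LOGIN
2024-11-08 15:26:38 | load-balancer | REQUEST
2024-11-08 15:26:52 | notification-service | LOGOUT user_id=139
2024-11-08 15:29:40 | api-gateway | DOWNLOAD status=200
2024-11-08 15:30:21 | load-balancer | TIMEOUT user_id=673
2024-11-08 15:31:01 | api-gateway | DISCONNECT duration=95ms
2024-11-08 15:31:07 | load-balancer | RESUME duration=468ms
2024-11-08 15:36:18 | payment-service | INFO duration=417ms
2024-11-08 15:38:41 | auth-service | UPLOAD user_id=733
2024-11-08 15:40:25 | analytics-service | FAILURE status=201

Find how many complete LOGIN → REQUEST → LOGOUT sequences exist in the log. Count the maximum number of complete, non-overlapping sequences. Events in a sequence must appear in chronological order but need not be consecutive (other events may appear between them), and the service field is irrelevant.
3

To count sequences:

1. Look for pattern: LOGIN → REQUEST → LOGOUT
2. Greedily scan the log in chronological order, matching each sequence element in turn (ignoring service)
3. Each time the full pattern completes, increment the count and restart matching from the next event
4. Complete non-overlapping sequences found: 3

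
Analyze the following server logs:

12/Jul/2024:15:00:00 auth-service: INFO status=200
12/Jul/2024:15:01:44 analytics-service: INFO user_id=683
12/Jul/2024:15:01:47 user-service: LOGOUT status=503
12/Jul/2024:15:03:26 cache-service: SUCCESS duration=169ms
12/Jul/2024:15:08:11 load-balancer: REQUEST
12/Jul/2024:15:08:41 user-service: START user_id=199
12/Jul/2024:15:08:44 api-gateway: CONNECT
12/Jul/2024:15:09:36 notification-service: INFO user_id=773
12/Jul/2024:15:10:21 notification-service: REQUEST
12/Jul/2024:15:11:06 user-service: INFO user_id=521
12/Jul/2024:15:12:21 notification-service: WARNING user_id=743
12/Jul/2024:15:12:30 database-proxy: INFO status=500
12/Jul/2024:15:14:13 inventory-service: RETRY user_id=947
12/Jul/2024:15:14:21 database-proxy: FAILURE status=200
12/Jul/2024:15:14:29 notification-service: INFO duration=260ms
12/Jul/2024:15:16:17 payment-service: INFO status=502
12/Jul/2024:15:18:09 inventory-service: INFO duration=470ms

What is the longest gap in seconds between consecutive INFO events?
472

To find the longest gap:

1. Extract all INFO events in chronological order
2. Calculate time differences between consecutive events
3. Find the maximum difference
4. Longest gap: 472 seconds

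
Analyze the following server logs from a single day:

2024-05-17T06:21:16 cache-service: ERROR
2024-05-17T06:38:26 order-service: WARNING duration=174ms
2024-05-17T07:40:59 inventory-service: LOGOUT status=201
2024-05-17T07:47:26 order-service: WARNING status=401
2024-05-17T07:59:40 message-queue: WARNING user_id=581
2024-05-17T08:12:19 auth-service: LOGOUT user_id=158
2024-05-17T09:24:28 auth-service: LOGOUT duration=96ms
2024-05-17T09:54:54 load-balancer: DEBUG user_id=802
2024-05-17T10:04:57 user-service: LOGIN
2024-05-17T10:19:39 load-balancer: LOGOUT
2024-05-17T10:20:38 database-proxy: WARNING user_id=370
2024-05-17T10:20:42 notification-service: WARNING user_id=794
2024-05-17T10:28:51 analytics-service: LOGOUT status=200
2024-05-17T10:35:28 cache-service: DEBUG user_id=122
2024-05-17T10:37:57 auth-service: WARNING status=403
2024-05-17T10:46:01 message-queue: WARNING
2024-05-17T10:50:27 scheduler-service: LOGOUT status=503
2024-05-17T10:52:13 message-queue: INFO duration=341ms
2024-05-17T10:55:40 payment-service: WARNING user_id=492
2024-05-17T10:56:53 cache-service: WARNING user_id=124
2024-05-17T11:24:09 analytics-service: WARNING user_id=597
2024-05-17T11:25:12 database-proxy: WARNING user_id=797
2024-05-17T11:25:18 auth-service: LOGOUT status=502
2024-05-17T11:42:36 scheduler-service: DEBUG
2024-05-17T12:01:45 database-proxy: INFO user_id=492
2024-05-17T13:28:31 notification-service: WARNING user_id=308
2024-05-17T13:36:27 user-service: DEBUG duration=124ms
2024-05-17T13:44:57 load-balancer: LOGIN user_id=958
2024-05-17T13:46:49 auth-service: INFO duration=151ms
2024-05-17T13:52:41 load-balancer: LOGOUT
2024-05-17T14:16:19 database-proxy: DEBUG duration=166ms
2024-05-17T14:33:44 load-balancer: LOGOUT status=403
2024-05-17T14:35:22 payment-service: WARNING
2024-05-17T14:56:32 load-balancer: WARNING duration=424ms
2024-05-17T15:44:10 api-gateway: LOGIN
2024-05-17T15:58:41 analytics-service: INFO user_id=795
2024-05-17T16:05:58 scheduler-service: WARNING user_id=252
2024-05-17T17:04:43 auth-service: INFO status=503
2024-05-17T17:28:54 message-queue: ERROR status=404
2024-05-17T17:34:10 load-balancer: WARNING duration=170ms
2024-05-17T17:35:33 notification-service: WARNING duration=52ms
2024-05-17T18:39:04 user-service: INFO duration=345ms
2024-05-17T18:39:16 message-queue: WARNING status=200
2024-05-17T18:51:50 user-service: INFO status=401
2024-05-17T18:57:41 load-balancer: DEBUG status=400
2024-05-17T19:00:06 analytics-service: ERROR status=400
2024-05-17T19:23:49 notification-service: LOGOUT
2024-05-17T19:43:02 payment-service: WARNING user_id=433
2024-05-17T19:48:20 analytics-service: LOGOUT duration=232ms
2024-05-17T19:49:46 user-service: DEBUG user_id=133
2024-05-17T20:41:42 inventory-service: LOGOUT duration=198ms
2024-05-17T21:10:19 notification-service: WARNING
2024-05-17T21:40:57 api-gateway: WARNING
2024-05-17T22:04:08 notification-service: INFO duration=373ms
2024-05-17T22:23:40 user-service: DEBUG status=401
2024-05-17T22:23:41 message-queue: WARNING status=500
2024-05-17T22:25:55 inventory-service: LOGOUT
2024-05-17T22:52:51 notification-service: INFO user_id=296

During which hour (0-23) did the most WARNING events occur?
10

To find the peak hour:

1. Group all WARNING events by hour
2. Count events in each hour
3. Find hour with maximum count
4. Peak hour: 10 (with 6 events)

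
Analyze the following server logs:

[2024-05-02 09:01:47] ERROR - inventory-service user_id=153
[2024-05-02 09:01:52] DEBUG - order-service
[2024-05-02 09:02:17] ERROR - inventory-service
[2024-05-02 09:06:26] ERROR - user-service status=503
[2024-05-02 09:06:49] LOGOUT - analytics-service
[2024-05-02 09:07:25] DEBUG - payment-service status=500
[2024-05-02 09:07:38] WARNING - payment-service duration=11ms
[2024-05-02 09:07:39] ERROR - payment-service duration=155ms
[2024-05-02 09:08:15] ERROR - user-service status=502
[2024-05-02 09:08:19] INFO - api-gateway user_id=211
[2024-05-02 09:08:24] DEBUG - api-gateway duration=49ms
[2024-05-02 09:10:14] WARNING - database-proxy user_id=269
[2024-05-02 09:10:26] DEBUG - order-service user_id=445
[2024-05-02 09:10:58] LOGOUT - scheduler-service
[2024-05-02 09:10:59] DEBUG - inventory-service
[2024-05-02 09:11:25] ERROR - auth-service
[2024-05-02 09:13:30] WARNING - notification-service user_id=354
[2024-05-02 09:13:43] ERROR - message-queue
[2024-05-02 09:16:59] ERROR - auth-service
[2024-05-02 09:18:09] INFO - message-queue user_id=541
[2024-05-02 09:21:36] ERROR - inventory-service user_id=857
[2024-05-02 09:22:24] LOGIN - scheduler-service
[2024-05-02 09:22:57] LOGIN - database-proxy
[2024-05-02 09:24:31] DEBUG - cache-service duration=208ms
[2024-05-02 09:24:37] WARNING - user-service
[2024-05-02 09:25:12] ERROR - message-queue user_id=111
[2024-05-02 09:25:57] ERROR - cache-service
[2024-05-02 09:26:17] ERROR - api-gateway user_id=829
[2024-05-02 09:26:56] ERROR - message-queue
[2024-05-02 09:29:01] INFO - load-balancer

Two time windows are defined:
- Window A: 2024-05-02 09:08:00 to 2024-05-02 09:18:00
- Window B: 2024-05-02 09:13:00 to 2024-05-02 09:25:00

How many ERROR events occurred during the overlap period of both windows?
2

To find overlap events:

1. Window A: 2024-05-02 09:08:00 to 2024-05-02 09:18:00
2. Window B: 2024-05-02 09:13:00 to 2024-05-02 09:25:00
3. Overlap period: 2024-05-02 09:13:00 to 2024-05-02 09:18:00
4. Count ERROR events in overlap: 2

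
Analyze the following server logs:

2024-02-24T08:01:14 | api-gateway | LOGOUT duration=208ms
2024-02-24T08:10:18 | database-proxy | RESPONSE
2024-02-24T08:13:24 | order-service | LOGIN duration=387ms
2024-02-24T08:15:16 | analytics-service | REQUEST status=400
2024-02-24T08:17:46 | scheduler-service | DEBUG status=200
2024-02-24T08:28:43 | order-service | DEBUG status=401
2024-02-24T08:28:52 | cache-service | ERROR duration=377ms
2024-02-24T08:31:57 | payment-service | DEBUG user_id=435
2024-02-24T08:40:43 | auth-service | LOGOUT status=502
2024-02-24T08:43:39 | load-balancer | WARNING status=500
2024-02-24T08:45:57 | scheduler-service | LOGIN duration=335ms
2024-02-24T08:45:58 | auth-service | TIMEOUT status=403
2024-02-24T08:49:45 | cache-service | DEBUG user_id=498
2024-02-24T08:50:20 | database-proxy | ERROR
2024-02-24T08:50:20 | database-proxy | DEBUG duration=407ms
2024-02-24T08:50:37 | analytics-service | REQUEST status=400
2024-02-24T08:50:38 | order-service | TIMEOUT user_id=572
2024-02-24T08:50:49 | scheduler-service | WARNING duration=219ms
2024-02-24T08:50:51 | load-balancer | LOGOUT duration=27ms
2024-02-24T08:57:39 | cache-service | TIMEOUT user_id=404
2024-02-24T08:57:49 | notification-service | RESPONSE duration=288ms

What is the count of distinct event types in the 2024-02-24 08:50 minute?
6

To count unique event types:

1. Filter events in the minute starting at 2024-02-24 08:50
2. Extract event types from matching entries
3. Count unique types: 6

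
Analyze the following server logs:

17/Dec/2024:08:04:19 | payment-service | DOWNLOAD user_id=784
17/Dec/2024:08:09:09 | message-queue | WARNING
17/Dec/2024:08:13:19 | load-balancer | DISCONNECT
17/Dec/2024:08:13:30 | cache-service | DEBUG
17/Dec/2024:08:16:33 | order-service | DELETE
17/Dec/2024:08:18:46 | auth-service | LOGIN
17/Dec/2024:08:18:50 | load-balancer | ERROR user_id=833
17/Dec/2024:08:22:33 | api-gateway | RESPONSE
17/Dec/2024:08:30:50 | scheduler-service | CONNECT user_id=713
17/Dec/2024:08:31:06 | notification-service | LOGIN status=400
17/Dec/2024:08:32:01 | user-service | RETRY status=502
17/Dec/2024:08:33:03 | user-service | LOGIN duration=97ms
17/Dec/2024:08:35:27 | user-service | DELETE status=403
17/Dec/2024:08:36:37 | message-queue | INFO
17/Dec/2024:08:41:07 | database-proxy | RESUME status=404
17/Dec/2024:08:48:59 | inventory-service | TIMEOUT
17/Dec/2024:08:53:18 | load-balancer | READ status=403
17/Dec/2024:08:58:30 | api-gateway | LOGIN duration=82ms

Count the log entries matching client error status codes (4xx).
4

To find matching entries:

1. Pattern to match: client error status codes (4xx)
2. Scan each log entry for the pattern
3. Count matches: 4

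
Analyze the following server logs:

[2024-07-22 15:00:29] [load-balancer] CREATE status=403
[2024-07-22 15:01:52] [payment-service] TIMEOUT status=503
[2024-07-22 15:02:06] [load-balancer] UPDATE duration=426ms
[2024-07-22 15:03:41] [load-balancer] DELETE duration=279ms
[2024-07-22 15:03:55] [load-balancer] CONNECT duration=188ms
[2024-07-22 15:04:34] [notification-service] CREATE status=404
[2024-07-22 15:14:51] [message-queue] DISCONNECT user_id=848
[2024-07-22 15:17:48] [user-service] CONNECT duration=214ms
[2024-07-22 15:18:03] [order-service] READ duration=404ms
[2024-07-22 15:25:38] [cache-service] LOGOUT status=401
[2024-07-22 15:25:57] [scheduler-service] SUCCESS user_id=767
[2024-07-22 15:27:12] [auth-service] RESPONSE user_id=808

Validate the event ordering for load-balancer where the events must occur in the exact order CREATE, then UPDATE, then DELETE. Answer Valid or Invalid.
Valid

To validate ordering:

1. Required order: CREATE → UPDATE → DELETE
2. Rule: the events must occur in the exact order CREATE, then UPDATE, then DELETE
3. Check actual order of events for load-balancer
4. Result: Valid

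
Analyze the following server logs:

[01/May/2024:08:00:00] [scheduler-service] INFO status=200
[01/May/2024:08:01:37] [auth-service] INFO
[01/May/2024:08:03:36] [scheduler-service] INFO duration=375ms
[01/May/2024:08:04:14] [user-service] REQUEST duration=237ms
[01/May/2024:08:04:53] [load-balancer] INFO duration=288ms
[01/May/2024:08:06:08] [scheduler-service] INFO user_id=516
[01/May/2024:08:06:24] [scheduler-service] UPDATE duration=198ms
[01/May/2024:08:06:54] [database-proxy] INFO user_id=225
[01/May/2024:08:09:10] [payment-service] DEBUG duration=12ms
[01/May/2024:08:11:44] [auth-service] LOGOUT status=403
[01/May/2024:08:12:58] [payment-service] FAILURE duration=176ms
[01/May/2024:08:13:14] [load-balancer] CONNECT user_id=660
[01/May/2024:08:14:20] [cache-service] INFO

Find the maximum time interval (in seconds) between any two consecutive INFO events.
446

To find the longest gap:

1. Extract all INFO events in chronological order
2. Calculate time differences between consecutive events
3. Find the maximum difference
4. Longest gap: 446 seconds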